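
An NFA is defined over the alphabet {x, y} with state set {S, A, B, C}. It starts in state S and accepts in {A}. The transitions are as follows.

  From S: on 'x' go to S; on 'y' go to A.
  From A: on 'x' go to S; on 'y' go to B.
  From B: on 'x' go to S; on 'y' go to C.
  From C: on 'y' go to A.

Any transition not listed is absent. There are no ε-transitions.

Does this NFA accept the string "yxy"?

Yes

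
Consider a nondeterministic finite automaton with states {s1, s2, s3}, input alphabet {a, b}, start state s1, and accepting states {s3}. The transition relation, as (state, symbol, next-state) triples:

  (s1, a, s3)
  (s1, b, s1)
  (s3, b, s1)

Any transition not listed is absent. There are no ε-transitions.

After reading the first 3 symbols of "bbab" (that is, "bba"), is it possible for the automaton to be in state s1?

Start in {s1}.
Read 'b': {s1} → {s1}.
Read 'b': {s1} → {s1}.
Read 'a': {s1} → {s3}.
State s1 is not in {s3}.

No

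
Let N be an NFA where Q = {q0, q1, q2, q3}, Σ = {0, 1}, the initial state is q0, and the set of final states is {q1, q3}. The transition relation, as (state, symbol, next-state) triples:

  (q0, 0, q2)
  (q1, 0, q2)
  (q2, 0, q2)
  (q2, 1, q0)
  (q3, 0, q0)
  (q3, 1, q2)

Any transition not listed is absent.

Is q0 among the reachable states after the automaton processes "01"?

Yes

Start in {q0}.
Read '0': {q0} → {q2}.
Read '1': {q2} → {q0}.
State q0 is in {q0}.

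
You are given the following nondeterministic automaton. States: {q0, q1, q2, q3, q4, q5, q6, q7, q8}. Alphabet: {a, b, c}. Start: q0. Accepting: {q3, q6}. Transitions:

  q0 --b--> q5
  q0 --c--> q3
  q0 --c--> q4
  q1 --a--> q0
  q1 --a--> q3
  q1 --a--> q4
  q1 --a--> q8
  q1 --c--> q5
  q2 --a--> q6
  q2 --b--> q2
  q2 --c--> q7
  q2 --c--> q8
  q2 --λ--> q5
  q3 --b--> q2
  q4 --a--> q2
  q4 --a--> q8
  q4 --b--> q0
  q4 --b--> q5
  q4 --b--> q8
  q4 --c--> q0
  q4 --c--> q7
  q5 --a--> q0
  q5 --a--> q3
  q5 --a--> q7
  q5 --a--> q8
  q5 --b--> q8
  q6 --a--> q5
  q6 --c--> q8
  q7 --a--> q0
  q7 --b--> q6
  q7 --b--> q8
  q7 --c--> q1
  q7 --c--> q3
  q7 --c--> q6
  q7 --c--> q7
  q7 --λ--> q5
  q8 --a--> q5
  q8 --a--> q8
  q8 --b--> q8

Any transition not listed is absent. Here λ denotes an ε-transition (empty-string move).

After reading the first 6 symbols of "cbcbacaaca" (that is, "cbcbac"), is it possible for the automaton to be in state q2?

Start in {q0}.
Read 'c': q0→{q3, q4}; now {q3, q4}.
Read 'b': q3→{q2}, q4→{q0, q5, q8}; now {q0, q2, q5, q8}.
Read 'c': q0→{q3, q4}, q2→{q7, q8}, q5→∅, q8→∅; union {q3, q4, q7, q8}; ε-closure = {q3, q4, q5, q7, q8}.
Read 'b': q3→{q2}, q4→{q0, q5, q8}, q5→{q8}, q7→{q6, q8}, q8→{q8}; now {q0, q2, q5, q6, q8}.
Read 'a': q0→∅, q2→{q6}, q5→{q0, q3, q7, q8}, q6→{q5}, q8→{q5, q8}; now {q0, q3, q5, q6, q7, q8}.
Read 'c': q0→{q3, q4}, q3→∅, q5→∅, q6→{q8}, q7→{q1, q3, q6, q7}, q8→∅; union {q1, q3, q4, q6, q7, q8}; ε-closure = {q1, q3, q4, q5, q6, q7, q8}.
State q2 is not in {q1, q3, q4, q5, q6, q7, q8}.

No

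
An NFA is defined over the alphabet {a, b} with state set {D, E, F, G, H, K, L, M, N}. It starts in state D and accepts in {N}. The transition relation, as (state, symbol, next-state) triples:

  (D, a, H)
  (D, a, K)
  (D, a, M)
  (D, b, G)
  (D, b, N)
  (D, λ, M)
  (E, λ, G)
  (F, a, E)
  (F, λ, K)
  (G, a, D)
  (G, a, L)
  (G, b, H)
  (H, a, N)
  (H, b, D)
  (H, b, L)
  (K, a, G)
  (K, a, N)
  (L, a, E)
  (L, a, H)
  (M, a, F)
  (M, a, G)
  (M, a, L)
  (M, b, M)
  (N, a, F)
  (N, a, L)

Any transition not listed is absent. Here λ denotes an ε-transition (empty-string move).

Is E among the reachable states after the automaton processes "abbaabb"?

Start: ε-closure({D}) = {D, M}.
Read 'a': D→{H, K, M}, M→{F, G, L}; now {F, G, H, K, L, M}.
Read 'b': F→∅, G→{H}, H→{D, L}, K→∅, L→∅, M→{M}; now {D, H, L, M}.
Read 'b': D→{G, N}, H→{D, L}, L→∅, M→{M}; now {D, G, L, M, N}.
Read 'a': D→{H, K, M}, G→{D, L}, L→{E, H}, M→{F, G, L}, N→{F, L}; now {D, E, F, G, H, K, L, M}.
Read 'a': D→{H, K, M}, E→∅, F→{E}, G→{D, L}, H→{N}, K→{G, N}, L→{E, H}, M→{F, G, L}; now {D, E, F, G, H, K, L, M, N}.
Read 'b': D→{G, N}, E→∅, F→∅, G→{H}, H→{D, L}, K→∅, L→∅, M→{M}, N→∅; now {D, G, H, L, M, N}.
Read 'b': D→{G, N}, G→{H}, H→{D, L}, L→∅, M→{M}, N→∅; now {D, G, H, L, M, N}.
State E is not in {D, G, H, L, M, N}.

No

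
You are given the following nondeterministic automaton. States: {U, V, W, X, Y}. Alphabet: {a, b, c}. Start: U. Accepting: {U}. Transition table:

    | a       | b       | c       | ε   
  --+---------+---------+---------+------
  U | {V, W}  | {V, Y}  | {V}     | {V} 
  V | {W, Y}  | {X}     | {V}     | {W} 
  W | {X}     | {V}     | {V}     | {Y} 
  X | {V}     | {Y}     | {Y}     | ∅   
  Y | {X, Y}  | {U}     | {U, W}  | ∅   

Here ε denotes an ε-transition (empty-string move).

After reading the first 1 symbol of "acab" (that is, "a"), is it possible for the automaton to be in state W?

Yes

Start: ε-closure({U}) = {U, V, W, Y}.
Read 'a': U→{V, W}, V→{W, Y}, W→{X}, Y→{X, Y}; now {V, W, X, Y}.
State W is in {V, W, X, Y}.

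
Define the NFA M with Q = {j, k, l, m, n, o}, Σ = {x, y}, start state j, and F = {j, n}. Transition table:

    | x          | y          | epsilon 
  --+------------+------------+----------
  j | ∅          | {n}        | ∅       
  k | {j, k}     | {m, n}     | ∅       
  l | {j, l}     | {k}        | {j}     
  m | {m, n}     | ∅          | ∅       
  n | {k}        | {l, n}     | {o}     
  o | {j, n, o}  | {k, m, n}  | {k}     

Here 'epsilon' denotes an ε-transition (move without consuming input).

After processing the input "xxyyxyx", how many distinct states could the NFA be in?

0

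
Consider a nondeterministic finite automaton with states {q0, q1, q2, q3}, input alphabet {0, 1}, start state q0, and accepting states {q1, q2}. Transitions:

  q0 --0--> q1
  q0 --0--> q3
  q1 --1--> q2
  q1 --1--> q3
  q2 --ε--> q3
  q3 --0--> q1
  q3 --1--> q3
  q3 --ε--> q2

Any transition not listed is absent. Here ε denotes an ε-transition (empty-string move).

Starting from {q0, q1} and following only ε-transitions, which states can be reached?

{q0, q1}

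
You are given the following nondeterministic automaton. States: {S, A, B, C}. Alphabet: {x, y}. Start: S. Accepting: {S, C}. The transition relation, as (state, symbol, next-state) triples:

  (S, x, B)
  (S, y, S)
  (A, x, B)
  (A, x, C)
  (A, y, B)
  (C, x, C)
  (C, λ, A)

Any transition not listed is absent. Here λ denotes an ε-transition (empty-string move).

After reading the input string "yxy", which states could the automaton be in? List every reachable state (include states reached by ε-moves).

∅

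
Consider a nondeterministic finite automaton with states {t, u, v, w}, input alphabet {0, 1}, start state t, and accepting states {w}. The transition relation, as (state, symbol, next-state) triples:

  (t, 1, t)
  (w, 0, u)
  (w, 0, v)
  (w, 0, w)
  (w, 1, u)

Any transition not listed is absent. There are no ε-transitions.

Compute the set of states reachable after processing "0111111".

∅

Start in {t}.
Read '0': t→∅; now ∅.
The set is empty and remains empty for the remaining 6 symbols.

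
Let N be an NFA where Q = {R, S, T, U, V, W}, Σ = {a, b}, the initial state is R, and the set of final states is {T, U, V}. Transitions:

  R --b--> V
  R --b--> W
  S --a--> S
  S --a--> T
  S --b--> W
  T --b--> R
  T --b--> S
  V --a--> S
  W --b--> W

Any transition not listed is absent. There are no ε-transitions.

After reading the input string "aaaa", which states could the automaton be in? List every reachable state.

∅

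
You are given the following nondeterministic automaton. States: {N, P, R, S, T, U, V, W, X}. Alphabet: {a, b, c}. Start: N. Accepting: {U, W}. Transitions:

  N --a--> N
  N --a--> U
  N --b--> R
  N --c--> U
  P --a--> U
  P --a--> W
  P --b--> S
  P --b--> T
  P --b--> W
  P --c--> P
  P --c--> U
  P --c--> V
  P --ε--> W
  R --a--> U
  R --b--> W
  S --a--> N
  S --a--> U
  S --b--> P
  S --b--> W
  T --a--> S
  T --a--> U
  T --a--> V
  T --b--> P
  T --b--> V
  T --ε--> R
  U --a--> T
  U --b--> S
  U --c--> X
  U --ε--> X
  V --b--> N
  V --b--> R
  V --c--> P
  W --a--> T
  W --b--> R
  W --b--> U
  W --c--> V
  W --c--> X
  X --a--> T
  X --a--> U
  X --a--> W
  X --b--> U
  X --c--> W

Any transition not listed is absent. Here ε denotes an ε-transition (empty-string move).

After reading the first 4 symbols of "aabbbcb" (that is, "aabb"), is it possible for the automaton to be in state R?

Start in {N}.
Read 'a': {N} → {N, U, X}.
Read 'a': {N, U, X} → {N, R, T, U, W, X}.
Read 'b': {N, R, T, U, W, X} → {P, R, S, U, V, W, X}.
Read 'b': {P, R, S, U, V, W, X} → {N, P, R, S, T, U, W, X}.
State R is in {N, P, R, S, T, U, W, X}.

Yes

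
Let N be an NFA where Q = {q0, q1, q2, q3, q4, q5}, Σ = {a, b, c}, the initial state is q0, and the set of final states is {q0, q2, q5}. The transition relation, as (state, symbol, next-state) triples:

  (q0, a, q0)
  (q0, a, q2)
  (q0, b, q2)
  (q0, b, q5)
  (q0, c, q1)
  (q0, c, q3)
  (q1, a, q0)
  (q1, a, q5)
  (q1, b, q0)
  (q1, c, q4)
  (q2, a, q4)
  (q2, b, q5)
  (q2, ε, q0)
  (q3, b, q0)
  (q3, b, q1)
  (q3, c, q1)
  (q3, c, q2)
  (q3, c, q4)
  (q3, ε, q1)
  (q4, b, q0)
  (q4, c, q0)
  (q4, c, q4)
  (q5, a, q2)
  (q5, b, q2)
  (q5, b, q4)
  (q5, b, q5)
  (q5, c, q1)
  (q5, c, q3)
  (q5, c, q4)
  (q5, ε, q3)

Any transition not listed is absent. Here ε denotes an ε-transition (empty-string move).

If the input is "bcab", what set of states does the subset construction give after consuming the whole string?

Start in {q0}.
Read 'b': q0→{q2, q5}; union {q2, q5}; ε-closure = {q0, q1, q2, q3, q5}.
Read 'c': q0→{q1, q3}, q1→{q4}, q2→∅, q3→{q1, q2, q4}, q5→{q1, q3, q4}; union {q1, q2, q3, q4}; ε-closure = {q0, q1, q2, q3, q4}.
Read 'a': q0→{q0, q2}, q1→{q0, q5}, q2→{q4}, q3→∅, q4→∅; union {q0, q2, q4, q5}; ε-closure = {q0, q1, q2, q3, q4, q5}.
Read 'b': q0→{q2, q5}, q1→{q0}, q2→{q5}, q3→{q0, q1}, q4→{q0}, q5→{q2, q4, q5}; union {q0, q1, q2, q4, q5}; ε-closure = {q0, q1, q2, q3, q4, q5}.

{q0, q1, q2, q3, q4, q5}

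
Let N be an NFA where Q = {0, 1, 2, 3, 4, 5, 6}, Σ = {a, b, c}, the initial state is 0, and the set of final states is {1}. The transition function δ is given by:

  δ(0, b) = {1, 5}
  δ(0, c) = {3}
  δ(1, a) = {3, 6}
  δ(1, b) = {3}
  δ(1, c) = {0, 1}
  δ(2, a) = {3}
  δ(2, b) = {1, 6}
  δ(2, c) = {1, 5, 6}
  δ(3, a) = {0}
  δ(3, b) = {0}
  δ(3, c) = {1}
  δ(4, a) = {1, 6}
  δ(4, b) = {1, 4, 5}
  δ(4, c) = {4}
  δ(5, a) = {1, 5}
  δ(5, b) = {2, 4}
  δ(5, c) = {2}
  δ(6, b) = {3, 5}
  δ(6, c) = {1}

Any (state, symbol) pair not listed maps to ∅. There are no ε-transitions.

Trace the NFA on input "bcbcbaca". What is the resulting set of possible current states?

{0, 3, 6}

Start in {0}.
Read 'b': 0→{1, 5}; now {1, 5}.
Read 'c': 1→{0, 1}, 5→{2}; now {0, 1, 2}.
Read 'b': 0→{1, 5}, 1→{3}, 2→{1, 6}; now {1, 3, 5, 6}.
Read 'c': 1→{0, 1}, 3→{1}, 5→{2}, 6→{1}; now {0, 1, 2}.
Read 'b': 0→{1, 5}, 1→{3}, 2→{1, 6}; now {1, 3, 5, 6}.
Read 'a': 1→{3, 6}, 3→{0}, 5→{1, 5}, 6→∅; now {0, 1, 3, 5, 6}.
Read 'c': 0→{3}, 1→{0, 1}, 3→{1}, 5→{2}, 6→{1}; now {0, 1, 2, 3}.
Read 'a': 0→∅, 1→{3, 6}, 2→{3}, 3→{0}; now {0, 3, 6}.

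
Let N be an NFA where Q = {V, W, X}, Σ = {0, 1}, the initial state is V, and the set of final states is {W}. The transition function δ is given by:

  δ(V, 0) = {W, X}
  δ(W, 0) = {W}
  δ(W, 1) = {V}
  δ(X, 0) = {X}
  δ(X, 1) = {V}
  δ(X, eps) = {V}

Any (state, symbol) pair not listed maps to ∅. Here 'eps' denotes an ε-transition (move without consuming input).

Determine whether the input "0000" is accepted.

Start in {V}.
Read '0': {V} → {V, W, X}.
Read '0': {V, W, X} → {V, W, X}.
Read '0': {V, W, X} → {V, W, X}.
Read '0': {V, W, X} → {V, W, X}.
The final set {V, W, X} contains the accepting state W.

Yes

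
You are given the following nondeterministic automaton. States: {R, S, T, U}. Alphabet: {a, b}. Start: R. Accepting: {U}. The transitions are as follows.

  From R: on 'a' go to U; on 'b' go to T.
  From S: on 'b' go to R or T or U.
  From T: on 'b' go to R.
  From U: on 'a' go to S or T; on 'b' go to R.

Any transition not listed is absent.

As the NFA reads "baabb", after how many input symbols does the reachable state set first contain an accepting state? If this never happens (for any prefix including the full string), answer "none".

none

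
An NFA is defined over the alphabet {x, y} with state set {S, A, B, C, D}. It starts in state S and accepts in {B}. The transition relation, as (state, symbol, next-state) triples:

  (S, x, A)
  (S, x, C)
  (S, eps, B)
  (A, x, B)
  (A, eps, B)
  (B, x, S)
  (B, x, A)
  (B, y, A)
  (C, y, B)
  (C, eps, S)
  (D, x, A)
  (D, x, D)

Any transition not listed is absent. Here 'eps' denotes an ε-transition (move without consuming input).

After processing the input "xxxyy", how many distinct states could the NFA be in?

2

Start: ε-closure({S}) = {S, B}.
Read 'x': {S, B} → {S, A, B, C}.
Read 'x': {S, A, B, C} → {S, A, B, C}.
Read 'x': {S, A, B, C} → {S, A, B, C}.
Read 'y': {S, A, B, C} → {A, B}.
Read 'y': {A, B} → {A, B}.
That set has 2 states.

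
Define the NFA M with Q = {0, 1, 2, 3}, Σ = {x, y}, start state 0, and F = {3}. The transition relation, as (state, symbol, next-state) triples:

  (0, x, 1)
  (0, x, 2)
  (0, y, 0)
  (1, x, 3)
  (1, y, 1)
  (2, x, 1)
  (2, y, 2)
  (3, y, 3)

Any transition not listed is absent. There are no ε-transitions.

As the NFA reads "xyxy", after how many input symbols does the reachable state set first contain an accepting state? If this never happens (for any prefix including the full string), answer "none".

3

Start in {0}.
Read 'x': {0} → {1, 2}.
Read 'y': {1, 2} → {1, 2}.
Read 'x': {1, 2} → {1, 3}.
None of the earlier sets intersect F, but {1, 3} does.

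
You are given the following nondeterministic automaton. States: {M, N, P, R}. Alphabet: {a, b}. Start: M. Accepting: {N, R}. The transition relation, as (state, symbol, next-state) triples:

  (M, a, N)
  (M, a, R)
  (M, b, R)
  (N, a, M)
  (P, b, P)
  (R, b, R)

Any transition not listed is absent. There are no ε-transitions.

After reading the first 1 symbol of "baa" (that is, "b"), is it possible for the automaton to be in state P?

No

Start in {M}.
Read 'b': M→{R}; now {R}.
State P is not in {R}.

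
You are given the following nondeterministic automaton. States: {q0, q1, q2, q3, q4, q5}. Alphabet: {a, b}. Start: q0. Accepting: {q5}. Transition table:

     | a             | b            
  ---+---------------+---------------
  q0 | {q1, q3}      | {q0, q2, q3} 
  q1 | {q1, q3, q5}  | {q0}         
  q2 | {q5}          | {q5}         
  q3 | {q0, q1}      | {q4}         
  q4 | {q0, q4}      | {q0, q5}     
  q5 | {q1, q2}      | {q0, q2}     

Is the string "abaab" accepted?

Yes

Start in {q0}.
Read 'a': q0→{q1, q3}; now {q1, q3}.
Read 'b': q1→{q0}, q3→{q4}; now {q0, q4}.
Read 'a': q0→{q1, q3}, q4→{q0, q4}; now {q0, q1, q3, q4}.
Read 'a': q0→{q1, q3}, q1→{q1, q3, q5}, q3→{q0, q1}, q4→{q0, q4}; now {q0, q1, q3, q4, q5}.
Read 'b': q0→{q0, q2, q3}, q1→{q0}, q3→{q4}, q4→{q0, q5}, q5→{q0, q2}; now {q0, q2, q3, q4, q5}.
The final set {q0, q2, q3, q4, q5} contains the accepting state q5.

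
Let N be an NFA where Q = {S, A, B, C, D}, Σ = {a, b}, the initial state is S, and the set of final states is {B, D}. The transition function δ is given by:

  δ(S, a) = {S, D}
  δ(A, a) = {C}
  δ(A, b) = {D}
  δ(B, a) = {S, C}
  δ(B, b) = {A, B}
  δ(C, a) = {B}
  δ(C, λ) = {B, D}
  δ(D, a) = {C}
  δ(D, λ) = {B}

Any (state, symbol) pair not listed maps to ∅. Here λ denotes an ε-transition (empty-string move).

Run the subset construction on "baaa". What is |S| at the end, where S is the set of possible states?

0

Start in {S}.
Read 'b': S→∅; now ∅.
The set is empty and remains empty for the remaining 3 symbols.
That set has 0 states.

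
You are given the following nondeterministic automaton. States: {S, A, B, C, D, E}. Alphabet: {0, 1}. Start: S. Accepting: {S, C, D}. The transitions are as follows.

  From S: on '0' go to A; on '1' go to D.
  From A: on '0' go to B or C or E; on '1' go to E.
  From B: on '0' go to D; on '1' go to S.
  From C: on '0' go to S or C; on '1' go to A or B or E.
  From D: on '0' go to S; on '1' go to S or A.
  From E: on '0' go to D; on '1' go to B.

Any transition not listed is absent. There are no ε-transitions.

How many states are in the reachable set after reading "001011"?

4

Start in {S}.
Read '0': S→{A}; now {A}.
Read '0': A→{B, C, E}; now {B, C, E}.
Read '1': B→{S}, C→{A, B, E}, E→{B}; now {S, A, B, E}.
Read '0': S→{A}, A→{B, C, E}, B→{D}, E→{D}; now {A, B, C, D, E}.
Read '1': A→{E}, B→{S}, C→{A, B, E}, D→{S, A}, E→{B}; now {S, A, B, E}.
Read '1': S→{D}, A→{E}, B→{S}, E→{B}; now {S, B, D, E}.
That set has 4 states.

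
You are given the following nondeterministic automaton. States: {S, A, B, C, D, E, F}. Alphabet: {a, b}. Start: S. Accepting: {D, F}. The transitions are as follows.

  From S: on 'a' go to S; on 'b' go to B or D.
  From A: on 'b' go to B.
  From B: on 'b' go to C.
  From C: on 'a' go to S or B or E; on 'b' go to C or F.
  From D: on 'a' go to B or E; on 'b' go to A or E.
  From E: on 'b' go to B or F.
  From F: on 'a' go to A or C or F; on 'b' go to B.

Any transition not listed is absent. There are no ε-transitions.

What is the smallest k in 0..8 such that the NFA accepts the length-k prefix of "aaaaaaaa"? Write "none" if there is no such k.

none

Start in {S}.
Read 'a': {S} → {S}.
Read 'a': {S} → {S}.
Read 'a': {S} → {S}.
Read 'a': {S} → {S}.
Read 'a': {S} → {S}.
Read 'a': {S} → {S}.
Read 'a': {S} → {S}.
Read 'a': {S} → {S}.
No reachable set along the way intersects F.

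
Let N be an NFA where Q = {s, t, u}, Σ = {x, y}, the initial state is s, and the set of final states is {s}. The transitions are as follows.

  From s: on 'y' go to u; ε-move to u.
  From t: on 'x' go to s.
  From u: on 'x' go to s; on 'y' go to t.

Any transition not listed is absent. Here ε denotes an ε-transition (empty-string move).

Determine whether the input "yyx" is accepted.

Start: ε-closure({s}) = {s, u}.
Read 'y': s→{u}, u→{t}; now {t, u}.
Read 'y': t→∅, u→{t}; now {t}.
Read 'x': t→{s}; union {s}; ε-closure = {s, u}.
The final set {s, u} contains the accepting state s.

Yes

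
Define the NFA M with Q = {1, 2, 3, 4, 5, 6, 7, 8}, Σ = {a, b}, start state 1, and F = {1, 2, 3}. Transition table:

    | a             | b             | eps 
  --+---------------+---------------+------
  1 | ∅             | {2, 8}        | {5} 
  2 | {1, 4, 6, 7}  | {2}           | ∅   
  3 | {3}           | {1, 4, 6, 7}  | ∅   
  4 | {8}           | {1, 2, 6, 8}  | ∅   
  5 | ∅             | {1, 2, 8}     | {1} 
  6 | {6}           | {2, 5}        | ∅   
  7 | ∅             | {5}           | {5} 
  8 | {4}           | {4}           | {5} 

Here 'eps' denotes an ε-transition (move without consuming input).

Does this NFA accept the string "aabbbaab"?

No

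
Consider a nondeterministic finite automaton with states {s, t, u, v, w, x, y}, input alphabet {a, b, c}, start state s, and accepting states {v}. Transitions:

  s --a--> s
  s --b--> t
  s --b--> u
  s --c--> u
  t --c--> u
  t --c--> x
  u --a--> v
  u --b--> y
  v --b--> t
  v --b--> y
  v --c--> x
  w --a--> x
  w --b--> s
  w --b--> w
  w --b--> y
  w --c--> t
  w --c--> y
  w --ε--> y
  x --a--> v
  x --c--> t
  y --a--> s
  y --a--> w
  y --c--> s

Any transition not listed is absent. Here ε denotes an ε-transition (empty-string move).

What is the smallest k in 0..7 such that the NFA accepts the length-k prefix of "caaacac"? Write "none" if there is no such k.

Start in {s}.
Read 'c': s→{u}; now {u}.
Read 'a': u→{v}; now {v}.
None of the earlier sets intersect F, but {v} does.

2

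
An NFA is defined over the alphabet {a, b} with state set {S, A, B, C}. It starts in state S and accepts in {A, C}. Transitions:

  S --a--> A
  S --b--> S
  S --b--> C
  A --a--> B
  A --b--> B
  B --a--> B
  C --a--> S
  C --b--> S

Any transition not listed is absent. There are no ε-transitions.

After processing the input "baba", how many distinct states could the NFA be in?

3

Start in {S}.
Read 'b': {S} → {S, C}.
Read 'a': {S, C} → {S, A}.
Read 'b': {S, A} → {S, B, C}.
Read 'a': {S, B, C} → {S, A, B}.
That set has 3 states.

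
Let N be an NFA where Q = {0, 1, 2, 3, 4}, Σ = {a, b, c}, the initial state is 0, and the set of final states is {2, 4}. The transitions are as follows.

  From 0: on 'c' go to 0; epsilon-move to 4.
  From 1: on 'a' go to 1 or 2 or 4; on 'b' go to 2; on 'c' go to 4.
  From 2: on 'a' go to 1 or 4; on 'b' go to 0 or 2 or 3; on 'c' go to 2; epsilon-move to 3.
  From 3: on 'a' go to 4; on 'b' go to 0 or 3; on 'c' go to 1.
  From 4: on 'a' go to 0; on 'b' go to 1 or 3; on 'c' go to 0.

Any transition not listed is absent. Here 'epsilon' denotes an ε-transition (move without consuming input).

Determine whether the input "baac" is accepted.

Start: ε-closure({0}) = {0, 4}.
Read 'b': {0, 4} → {1, 3}.
Read 'a': {1, 3} → {1, 2, 3, 4}.
Read 'a': {1, 2, 3, 4} → {0, 1, 2, 3, 4}.
Read 'c': {0, 1, 2, 3, 4} → {0, 1, 2, 3, 4}.
The final set {0, 1, 2, 3, 4} contains the accepting states 2, 4.

Yes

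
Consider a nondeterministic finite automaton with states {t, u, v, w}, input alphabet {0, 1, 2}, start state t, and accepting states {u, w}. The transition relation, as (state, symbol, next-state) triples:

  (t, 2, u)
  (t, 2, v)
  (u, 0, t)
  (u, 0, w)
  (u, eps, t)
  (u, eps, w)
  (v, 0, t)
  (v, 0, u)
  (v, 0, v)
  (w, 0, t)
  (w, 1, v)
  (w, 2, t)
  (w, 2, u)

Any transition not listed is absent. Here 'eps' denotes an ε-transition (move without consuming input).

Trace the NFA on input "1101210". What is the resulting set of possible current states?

∅

Start in {t}.
Read '1': {t} → ∅.
The set is empty and remains empty for the remaining 6 symbols.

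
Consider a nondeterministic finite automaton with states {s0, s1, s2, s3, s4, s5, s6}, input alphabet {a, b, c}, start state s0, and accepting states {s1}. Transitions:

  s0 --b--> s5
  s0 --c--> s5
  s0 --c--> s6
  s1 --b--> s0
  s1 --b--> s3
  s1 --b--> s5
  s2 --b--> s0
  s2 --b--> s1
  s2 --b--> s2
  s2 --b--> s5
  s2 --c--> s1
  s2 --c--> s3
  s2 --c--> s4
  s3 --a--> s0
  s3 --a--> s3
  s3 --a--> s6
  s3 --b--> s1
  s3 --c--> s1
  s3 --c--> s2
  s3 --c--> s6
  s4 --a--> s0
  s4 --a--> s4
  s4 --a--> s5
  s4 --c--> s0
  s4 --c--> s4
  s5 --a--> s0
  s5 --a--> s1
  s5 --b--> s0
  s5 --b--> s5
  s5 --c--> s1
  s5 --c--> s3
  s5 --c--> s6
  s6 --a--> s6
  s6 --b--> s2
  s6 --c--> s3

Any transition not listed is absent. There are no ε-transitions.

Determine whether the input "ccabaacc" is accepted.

No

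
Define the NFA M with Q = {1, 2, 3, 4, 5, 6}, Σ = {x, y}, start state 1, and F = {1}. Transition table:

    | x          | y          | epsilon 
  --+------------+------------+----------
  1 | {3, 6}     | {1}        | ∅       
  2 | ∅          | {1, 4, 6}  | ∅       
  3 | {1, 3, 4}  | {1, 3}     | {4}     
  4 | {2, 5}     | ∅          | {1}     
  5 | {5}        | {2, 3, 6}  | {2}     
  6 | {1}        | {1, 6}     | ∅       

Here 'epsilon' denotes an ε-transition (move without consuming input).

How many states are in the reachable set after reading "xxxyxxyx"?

6

Start in {1}.
Read 'x': 1→{3, 6}; union {3, 6}; ε-closure = {1, 3, 4, 6}.
Read 'x': 1→{3, 6}, 3→{1, 3, 4}, 4→{2, 5}, 6→{1}; now {1, 2, 3, 4, 5, 6}.
Read 'x': 1→{3, 6}, 2→∅, 3→{1, 3, 4}, 4→{2, 5}, 5→{5}, 6→{1}; now {1, 2, 3, 4, 5, 6}.
Read 'y': 1→{1}, 2→{1, 4, 6}, 3→{1, 3}, 4→∅, 5→{2, 3, 6}, 6→{1, 6}; now {1, 2, 3, 4, 6}.
Read 'x': 1→{3, 6}, 2→∅, 3→{1, 3, 4}, 4→{2, 5}, 6→{1}; now {1, 2, 3, 4, 5, 6}.
Read 'x': 1→{3, 6}, 2→∅, 3→{1, 3, 4}, 4→{2, 5}, 5→{5}, 6→{1}; now {1, 2, 3, 4, 5, 6}.
Read 'y': 1→{1}, 2→{1, 4, 6}, 3→{1, 3}, 4→∅, 5→{2, 3, 6}, 6→{1, 6}; now {1, 2, 3, 4, 6}.
Read 'x': 1→{3, 6}, 2→∅, 3→{1, 3, 4}, 4→{2, 5}, 6→{1}; now {1, 2, 3, 4, 5, 6}.
That set has 6 states.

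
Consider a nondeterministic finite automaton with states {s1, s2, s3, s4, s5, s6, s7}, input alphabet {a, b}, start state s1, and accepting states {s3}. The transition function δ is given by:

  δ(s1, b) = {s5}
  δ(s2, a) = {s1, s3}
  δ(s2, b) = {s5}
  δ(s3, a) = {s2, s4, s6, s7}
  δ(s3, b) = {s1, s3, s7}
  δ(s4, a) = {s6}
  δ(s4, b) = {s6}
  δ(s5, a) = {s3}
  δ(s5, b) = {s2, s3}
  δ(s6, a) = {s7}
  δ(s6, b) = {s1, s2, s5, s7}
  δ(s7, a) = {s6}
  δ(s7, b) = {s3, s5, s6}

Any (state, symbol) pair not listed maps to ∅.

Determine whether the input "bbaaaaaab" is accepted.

Start in {s1}.
Read 'b': {s1} → {s5}.
Read 'b': {s5} → {s2, s3}.
Read 'a': {s2, s3} → {s1, s2, s3, s4, s6, s7}.
Read 'a': {s1, s2, s3, s4, s6, s7} → {s1, s2, s3, s4, s6, s7}.
Read 'a': {s1, s2, s3, s4, s6, s7} → {s1, s2, s3, s4, s6, s7}.
Read 'a': {s1, s2, s3, s4, s6, s7} → {s1, s2, s3, s4, s6, s7}.
Read 'a': {s1, s2, s3, s4, s6, s7} → {s1, s2, s3, s4, s6, s7}.
Read 'a': {s1, s2, s3, s4, s6, s7} → {s1, s2, s3, s4, s6, s7}.
Read 'b': {s1, s2, s3, s4, s6, s7} → {s1, s2, s3, s5, s6, s7}.
The final set {s1, s2, s3, s5, s6, s7} contains the accepting state s3.

Yes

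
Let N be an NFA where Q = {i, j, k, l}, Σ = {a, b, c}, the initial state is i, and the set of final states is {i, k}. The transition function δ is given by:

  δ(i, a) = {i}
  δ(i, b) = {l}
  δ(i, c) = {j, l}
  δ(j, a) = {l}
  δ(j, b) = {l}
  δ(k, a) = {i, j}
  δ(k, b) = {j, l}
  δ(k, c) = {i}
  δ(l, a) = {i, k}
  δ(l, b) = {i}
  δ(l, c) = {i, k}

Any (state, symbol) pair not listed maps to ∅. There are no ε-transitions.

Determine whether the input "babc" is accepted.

Yes

Start in {i}.
Read 'b': {i} → {l}.
Read 'a': {l} → {i, k}.
Read 'b': {i, k} → {j, l}.
Read 'c': {j, l} → {i, k}.
The final set {i, k} contains the accepting states i, k.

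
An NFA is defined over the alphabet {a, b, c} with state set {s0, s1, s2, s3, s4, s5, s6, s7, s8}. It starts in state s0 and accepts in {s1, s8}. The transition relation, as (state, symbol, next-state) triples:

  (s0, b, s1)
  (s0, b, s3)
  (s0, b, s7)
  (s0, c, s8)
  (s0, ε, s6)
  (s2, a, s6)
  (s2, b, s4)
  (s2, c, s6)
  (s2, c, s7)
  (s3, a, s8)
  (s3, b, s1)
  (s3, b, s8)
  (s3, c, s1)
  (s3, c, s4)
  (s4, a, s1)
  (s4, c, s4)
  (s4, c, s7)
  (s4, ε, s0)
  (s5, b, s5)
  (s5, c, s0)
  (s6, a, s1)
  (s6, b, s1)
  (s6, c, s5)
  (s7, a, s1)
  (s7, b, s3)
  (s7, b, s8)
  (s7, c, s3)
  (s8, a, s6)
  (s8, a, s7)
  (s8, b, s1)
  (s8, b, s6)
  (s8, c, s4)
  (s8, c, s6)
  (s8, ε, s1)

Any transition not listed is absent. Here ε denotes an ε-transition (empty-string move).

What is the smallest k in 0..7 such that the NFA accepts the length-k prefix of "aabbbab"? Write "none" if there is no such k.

1

Start: ε-closure({s0}) = {s0, s6}.
Read 'a': {s0, s6} → {s1}.
None of the earlier sets intersect F, but {s1} does.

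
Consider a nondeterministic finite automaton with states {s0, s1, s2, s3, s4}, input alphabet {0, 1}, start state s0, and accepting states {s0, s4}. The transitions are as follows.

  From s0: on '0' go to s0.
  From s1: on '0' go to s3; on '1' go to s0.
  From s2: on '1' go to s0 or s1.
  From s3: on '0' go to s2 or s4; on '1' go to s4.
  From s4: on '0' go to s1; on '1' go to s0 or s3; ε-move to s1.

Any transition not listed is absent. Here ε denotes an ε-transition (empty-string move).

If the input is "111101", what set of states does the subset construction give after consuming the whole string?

Start in {s0}.
Read '1': {s0} → ∅.
The set is empty and remains empty for the remaining 5 symbols.

∅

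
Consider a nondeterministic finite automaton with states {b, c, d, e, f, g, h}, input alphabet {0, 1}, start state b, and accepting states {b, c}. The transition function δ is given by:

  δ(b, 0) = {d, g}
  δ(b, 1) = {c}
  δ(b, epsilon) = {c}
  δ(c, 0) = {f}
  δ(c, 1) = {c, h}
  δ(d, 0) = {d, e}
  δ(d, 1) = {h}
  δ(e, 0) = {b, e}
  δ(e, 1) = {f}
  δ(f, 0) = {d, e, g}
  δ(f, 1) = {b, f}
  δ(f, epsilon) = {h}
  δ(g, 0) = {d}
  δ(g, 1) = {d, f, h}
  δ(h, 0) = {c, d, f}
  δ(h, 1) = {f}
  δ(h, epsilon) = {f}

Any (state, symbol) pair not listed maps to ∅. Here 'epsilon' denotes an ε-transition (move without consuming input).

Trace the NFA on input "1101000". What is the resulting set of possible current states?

{b, c, d, e, f, g, h}

Start: ε-closure({b}) = {b, c}.
Read '1': b→{c}, c→{c, h}; union {c, h}; ε-closure = {c, f, h}.
Read '1': c→{c, h}, f→{b, f}, h→{f}; now {b, c, f, h}.
Read '0': b→{d, g}, c→{f}, f→{d, e, g}, h→{c, d, f}; union {c, d, e, f, g}; ε-closure = {c, d, e, f, g, h}.
Read '1': c→{c, h}, d→{h}, e→{f}, f→{b, f}, g→{d, f, h}, h→{f}; now {b, c, d, f, h}.
Read '0': b→{d, g}, c→{f}, d→{d, e}, f→{d, e, g}, h→{c, d, f}; union {c, d, e, f, g}; ε-closure = {c, d, e, f, g, h}.
Read '0': c→{f}, d→{d, e}, e→{b, e}, f→{d, e, g}, g→{d}, h→{c, d, f}; union {b, c, d, e, f, g}; ε-closure = {b, c, d, e, f, g, h}.
Read '0': b→{d, g}, c→{f}, d→{d, e}, e→{b, e}, f→{d, e, g}, g→{d}, h→{c, d, f}; union {b, c, d, e, f, g}; ε-closure = {b, c, d, e, f, g, h}.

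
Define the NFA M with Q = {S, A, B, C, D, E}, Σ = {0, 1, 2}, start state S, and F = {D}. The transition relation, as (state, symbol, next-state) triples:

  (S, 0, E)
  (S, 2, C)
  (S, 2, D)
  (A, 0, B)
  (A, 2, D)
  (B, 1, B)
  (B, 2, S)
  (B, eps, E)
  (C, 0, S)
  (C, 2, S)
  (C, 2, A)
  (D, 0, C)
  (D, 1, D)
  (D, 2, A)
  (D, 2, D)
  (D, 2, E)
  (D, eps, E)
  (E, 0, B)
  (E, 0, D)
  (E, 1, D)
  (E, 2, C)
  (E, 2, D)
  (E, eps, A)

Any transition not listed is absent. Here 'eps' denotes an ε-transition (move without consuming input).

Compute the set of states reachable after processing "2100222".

Start in {S}.
Read '2': {S} → {A, C, D, E}.
Read '1': {A, C, D, E} → {A, D, E}.
Read '0': {A, D, E} → {A, B, C, D, E}.
Read '0': {A, B, C, D, E} → {S, A, B, C, D, E}.
Read '2': {S, A, B, C, D, E} → {S, A, C, D, E}.
Read '2': {S, A, C, D, E} → {S, A, C, D, E}.
Read '2': {S, A, C, D, E} → {S, A, C, D, E}.

{S, A, C, D, E}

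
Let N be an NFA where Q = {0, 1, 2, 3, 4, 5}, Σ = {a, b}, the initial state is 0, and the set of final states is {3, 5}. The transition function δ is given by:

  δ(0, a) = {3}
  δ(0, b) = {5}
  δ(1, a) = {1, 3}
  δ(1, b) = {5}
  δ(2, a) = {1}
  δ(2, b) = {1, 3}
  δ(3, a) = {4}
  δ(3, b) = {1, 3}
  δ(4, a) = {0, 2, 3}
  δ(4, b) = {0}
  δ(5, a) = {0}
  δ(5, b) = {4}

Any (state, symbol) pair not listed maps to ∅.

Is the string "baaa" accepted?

No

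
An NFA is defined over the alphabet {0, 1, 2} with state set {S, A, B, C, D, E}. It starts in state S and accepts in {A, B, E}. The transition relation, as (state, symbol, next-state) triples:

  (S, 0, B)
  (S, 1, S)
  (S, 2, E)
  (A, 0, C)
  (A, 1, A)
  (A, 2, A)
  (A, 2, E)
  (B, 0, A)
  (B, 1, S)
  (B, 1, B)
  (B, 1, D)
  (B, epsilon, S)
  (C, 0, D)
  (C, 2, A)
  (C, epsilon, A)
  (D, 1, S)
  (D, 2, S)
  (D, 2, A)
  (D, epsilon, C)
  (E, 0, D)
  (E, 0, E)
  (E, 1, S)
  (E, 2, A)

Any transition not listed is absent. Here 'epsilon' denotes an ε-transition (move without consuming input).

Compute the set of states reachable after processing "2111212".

{E}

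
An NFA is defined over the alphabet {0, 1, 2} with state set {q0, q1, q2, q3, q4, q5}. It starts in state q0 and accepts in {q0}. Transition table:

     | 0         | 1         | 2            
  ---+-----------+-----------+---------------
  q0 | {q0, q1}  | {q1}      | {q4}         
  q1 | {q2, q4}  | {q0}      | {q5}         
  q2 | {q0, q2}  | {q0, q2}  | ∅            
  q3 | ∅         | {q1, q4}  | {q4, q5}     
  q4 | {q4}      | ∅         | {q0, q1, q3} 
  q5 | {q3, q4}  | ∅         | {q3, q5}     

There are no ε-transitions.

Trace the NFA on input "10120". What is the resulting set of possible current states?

{q4}

Start in {q0}.
Read '1': {q0} → {q1}.
Read '0': {q1} → {q2, q4}.
Read '1': {q2, q4} → {q0, q2}.
Read '2': {q0, q2} → {q4}.
Read '0': {q4} → {q4}.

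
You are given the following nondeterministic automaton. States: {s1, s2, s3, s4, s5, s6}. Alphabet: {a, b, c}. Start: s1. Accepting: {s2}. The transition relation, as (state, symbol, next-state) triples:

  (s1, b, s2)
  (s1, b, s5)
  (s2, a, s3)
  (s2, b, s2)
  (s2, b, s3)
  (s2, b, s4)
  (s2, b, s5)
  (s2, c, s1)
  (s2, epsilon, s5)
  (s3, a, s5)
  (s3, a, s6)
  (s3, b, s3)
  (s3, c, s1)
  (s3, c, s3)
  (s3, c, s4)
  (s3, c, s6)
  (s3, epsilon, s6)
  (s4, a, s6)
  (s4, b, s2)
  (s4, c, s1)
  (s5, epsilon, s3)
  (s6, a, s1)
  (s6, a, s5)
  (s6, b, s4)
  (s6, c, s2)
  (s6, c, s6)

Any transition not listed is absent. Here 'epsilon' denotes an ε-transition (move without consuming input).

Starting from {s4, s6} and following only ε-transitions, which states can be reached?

{s4, s6}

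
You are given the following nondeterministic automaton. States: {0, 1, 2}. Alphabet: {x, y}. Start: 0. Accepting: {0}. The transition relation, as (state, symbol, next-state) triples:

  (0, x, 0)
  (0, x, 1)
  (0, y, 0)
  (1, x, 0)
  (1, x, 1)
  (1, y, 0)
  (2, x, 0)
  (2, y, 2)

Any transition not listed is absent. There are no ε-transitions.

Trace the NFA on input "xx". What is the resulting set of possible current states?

{0, 1}

Start in {0}.
Read 'x': 0→{0, 1}; now {0, 1}.
Read 'x': 0→{0, 1}, 1→{0, 1}; now {0, 1}.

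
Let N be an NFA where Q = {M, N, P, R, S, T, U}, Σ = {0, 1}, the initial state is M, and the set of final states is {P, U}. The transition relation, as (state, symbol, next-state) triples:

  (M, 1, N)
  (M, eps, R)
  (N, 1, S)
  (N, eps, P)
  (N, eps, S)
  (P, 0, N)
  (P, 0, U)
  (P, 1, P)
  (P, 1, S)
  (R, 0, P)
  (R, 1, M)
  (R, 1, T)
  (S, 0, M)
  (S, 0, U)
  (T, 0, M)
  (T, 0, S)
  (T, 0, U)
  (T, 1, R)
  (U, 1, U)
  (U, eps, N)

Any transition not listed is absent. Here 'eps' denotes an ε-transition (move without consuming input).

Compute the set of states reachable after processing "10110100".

Start: ε-closure({M}) = {M, R}.
Read '1': M→{N}, R→{M, T}; union {M, N, T}; ε-closure = {M, N, P, R, S, T}.
Read '0': M→∅, N→∅, P→{N, U}, R→{P}, S→{M, U}, T→{M, S, U}; union {M, N, P, S, U}; ε-closure = {M, N, P, R, S, U}.
Read '1': M→{N}, N→{S}, P→{P, S}, R→{M, T}, S→∅, U→{U}; union {M, N, P, S, T, U}; ε-closure = {M, N, P, R, S, T, U}.
Read '1': M→{N}, N→{S}, P→{P, S}, R→{M, T}, S→∅, T→{R}, U→{U}; now {M, N, P, R, S, T, U}.
Read '0': M→∅, N→∅, P→{N, U}, R→{P}, S→{M, U}, T→{M, S, U}, U→∅; union {M, N, P, S, U}; ε-closure = {M, N, P, R, S, U}.
Read '1': M→{N}, N→{S}, P→{P, S}, R→{M, T}, S→∅, U→{U}; union {M, N, P, S, T, U}; ε-closure = {M, N, P, R, S, T, U}.
Read '0': M→∅, N→∅, P→{N, U}, R→{P}, S→{M, U}, T→{M, S, U}, U→∅; union {M, N, P, S, U}; ε-closure = {M, N, P, R, S, U}.
Read '0': M→∅, N→∅, P→{N, U}, R→{P}, S→{M, U}, U→∅; union {M, N, P, U}; ε-closure = {M, N, P, R, S, U}.

{M, N, P, R, S, U}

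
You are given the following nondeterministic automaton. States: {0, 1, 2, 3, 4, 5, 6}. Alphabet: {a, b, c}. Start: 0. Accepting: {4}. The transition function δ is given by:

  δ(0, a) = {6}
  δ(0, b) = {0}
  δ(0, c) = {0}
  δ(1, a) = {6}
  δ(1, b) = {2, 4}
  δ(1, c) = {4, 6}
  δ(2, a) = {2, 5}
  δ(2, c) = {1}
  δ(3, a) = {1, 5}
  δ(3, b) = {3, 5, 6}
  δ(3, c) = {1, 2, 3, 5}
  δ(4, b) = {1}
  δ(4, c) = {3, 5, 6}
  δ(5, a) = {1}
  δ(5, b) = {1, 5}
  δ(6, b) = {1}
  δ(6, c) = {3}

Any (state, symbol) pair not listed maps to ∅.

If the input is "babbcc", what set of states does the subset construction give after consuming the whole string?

{1, 2, 3, 4, 5, 6}

Start in {0}.
Read 'b': 0→{0}; now {0}.
Read 'a': 0→{6}; now {6}.
Read 'b': 6→{1}; now {1}.
Read 'b': 1→{2, 4}; now {2, 4}.
Read 'c': 2→{1}, 4→{3, 5, 6}; now {1, 3, 5, 6}.
Read 'c': 1→{4, 6}, 3→{1, 2, 3, 5}, 5→∅, 6→{3}; now {1, 2, 3, 4, 5, 6}.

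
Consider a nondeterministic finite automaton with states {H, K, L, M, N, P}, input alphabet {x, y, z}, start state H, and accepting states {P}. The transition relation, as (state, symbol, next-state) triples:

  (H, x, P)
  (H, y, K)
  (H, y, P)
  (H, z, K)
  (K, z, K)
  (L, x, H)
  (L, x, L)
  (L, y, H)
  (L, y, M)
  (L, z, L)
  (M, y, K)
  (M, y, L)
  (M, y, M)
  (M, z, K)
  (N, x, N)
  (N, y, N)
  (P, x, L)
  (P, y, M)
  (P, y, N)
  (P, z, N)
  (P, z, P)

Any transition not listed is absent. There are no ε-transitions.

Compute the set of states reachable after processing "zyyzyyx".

Start in {H}.
Read 'z': {H} → {K}.
Read 'y': {K} → ∅.
The set is empty and remains empty for the remaining 5 symbols.

∅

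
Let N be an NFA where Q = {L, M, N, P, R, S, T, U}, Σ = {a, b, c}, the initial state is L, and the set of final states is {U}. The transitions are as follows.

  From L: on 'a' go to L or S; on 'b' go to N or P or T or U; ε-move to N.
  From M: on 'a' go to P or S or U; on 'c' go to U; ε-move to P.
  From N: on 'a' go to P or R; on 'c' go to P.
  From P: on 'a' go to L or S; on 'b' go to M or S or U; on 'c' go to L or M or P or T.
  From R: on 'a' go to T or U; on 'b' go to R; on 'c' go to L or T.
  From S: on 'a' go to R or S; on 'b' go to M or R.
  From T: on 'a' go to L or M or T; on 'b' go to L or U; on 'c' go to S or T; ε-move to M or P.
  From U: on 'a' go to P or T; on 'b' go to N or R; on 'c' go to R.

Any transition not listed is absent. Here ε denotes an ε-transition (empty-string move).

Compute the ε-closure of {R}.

{R}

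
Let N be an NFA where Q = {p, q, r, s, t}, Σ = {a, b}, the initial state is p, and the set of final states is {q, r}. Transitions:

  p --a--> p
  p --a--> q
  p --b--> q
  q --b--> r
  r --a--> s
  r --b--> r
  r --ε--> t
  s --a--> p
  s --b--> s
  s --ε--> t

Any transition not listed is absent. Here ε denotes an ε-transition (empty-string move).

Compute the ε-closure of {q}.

{q}

Begin with {q}.
No ε-moves leave this set, so the closure equals the set itself.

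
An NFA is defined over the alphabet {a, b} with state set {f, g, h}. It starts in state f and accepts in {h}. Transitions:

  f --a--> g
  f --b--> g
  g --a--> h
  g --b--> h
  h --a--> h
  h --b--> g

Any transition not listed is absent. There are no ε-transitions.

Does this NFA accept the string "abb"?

Start in {f}.
Read 'a': f→{g}; now {g}.
Read 'b': g→{h}; now {h}.
Read 'b': h→{g}; now {g}.
The final set {g} contains no accepting state.

No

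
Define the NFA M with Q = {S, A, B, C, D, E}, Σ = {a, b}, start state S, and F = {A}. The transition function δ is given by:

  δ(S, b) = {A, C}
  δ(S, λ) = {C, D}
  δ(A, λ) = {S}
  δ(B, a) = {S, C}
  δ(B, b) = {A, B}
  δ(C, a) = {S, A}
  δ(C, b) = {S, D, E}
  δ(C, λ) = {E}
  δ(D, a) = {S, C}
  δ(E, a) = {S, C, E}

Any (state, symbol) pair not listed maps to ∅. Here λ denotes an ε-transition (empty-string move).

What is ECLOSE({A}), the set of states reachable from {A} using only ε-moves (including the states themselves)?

{S, A, C, D, E}

Begin with {A}.
ε-move A → S; add S.
ε-move S → C; add C.
ε-move S → D; add D.
ε-move C → E; add E.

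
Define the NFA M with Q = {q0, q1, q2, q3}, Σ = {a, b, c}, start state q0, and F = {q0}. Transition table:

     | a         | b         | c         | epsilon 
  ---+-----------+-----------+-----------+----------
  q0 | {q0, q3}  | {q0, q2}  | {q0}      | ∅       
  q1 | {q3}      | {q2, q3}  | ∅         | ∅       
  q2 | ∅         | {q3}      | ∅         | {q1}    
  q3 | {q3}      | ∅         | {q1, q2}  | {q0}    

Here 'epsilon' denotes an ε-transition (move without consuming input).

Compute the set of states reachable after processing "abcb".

{q0, q1, q2}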